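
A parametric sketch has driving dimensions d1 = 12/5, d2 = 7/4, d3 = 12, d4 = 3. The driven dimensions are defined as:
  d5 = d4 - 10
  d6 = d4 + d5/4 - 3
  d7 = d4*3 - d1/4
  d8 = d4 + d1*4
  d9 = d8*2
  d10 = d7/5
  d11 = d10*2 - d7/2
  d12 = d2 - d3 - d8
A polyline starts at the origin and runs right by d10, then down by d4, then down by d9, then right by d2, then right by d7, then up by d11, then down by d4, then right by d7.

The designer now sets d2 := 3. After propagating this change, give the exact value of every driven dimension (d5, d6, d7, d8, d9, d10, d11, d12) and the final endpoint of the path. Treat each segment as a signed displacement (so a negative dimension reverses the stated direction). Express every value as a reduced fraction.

d5 = -7
d6 = -7/4
d7 = 42/5
d8 = 63/5
d9 = 126/5
d10 = 42/25
d11 = -21/25
d12 = -108/5
endpoint = (537/25, -801/25)

Apply edit: d2 := 3
  d5 = d4 - 10 = -7
  d6 = d4 + d5/4 - 3 = -7/4
  d7 = d4*3 - d1/4 = 42/5
  d8 = d4 + d1*4 = 63/5
  d9 = d8*2 = 126/5
  d10 = d7/5 = 42/25
  d11 = d10*2 - d7/2 = -21/25
  d12 = d2 - d3 - d8 = -108/5
Walk from origin (0, 0):
  seg 1: right by d10 = 42/25 → (42/25, 0)
  seg 2: down by d4 = 3 → (42/25, -3)
  seg 3: down by d9 = 126/5 → (42/25, -141/5)
  seg 4: right by d2 = 3 → (117/25, -141/5)
  seg 5: right by d7 = 42/5 → (327/25, -141/5)
  seg 6: up by d11 = -21/25 → (327/25, -726/25)
  seg 7: down by d4 = 3 → (327/25, -801/25)
  seg 8: right by d7 = 42/5 → (537/25, -801/25)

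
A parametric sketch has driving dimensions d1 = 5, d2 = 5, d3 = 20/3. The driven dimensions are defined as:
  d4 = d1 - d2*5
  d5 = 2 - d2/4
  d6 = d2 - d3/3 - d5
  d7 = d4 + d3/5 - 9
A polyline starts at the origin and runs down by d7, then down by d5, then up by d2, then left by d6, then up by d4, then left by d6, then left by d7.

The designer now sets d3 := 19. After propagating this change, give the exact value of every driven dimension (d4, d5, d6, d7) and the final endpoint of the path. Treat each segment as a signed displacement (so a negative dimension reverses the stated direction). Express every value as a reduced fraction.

d4 = -20
d5 = 3/4
d6 = -25/12
d7 = -126/5
endpoint = (881/30, 189/20)

Apply edit: d3 := 19
  d4 = d1 - d2*5 = -20
  d5 = 2 - d2/4 = 3/4
  d6 = d2 - d3/3 - d5 = -25/12
  d7 = d4 + d3/5 - 9 = -126/5
Walk from origin (0, 0):
  seg 1: down by d7 = -126/5 → (0, 126/5)
  seg 2: down by d5 = 3/4 → (0, 489/20)
  seg 3: up by d2 = 5 → (0, 589/20)
  seg 4: left by d6 = -25/12 → (25/12, 589/20)
  seg 5: up by d4 = -20 → (25/12, 189/20)
  seg 6: left by d6 = -25/12 → (25/6, 189/20)
  seg 7: left by d7 = -126/5 → (881/30, 189/20)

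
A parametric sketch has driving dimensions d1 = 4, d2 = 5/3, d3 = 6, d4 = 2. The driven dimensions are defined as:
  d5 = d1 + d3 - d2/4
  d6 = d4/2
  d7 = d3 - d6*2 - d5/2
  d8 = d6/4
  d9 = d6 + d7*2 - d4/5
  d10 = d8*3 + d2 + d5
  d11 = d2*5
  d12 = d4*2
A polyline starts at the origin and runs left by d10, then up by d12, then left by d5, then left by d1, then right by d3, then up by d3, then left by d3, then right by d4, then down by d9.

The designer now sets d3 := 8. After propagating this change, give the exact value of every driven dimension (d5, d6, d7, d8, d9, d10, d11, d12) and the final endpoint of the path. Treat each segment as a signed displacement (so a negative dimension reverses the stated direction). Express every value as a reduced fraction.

d5 = 139/12
d6 = 1
d7 = 5/24
d8 = 1/4
d9 = 61/60
d10 = 14
d11 = 25/3
d12 = 4
endpoint = (-331/12, 659/60)

Apply edit: d3 := 8
  d5 = d1 + d3 - d2/4 = 139/12
  d6 = d4/2 = 1
  d7 = d3 - d6*2 - d5/2 = 5/24
  d8 = d6/4 = 1/4
  d9 = d6 + d7*2 - d4/5 = 61/60
  d10 = d8*3 + d2 + d5 = 14
  d11 = d2*5 = 25/3
  d12 = d4*2 = 4
Walk from origin (0, 0):
  seg 1: left by d10 = 14 → (-14, 0)
  seg 2: up by d12 = 4 → (-14, 4)
  seg 3: left by d5 = 139/12 → (-307/12, 4)
  seg 4: left by d1 = 4 → (-355/12, 4)
  seg 5: right by d3 = 8 → (-259/12, 4)
  seg 6: up by d3 = 8 → (-259/12, 12)
  seg 7: left by d3 = 8 → (-355/12, 12)
  seg 8: right by d4 = 2 → (-331/12, 12)
  seg 9: down by d9 = 61/60 → (-331/12, 659/60)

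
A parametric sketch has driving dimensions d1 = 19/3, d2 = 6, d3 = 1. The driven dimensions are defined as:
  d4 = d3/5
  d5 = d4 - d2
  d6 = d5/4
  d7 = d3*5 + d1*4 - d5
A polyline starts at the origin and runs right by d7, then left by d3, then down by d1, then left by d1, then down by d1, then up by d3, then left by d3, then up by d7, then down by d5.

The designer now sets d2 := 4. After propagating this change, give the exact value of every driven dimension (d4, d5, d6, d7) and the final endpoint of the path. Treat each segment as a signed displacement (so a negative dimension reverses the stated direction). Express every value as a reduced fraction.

Apply edit: d2 := 4
  d4 = d3/5 = 1/5
  d5 = d4 - d2 = -19/5
  d6 = d5/4 = -19/20
  d7 = d3*5 + d1*4 - d5 = 512/15
Walk from origin (0, 0):
  seg 1: right by d7 = 512/15 → (512/15, 0)
  seg 2: left by d3 = 1 → (497/15, 0)
  seg 3: down by d1 = 19/3 → (497/15, -19/3)
  seg 4: left by d1 = 19/3 → (134/5, -19/3)
  seg 5: down by d1 = 19/3 → (134/5, -38/3)
  seg 6: up by d3 = 1 → (134/5, -35/3)
  seg 7: left by d3 = 1 → (129/5, -35/3)
  seg 8: up by d7 = 512/15 → (129/5, 337/15)
  seg 9: down by d5 = -19/5 → (129/5, 394/15)

d4 = 1/5
d5 = -19/5
d6 = -19/20
d7 = 512/15
endpoint = (129/5, 394/15)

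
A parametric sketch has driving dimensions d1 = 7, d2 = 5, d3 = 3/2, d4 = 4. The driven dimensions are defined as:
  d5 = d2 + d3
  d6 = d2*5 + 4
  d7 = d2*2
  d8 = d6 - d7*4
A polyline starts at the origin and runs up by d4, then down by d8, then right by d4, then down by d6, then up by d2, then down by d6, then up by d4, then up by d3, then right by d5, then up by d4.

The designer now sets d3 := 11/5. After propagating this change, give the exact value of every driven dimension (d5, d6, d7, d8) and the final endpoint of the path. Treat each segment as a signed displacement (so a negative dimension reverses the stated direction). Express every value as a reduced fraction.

d5 = 36/5
d6 = 29
d7 = 10
d8 = -11
endpoint = (56/5, -139/5)

Apply edit: d3 := 11/5
  d5 = d2 + d3 = 36/5
  d6 = d2*5 + 4 = 29
  d7 = d2*2 = 10
  d8 = d6 - d7*4 = -11
Walk from origin (0, 0):
  seg 1: up by d4 = 4 → (0, 4)
  seg 2: down by d8 = -11 → (0, 15)
  seg 3: right by d4 = 4 → (4, 15)
  seg 4: down by d6 = 29 → (4, -14)
  seg 5: up by d2 = 5 → (4, -9)
  seg 6: down by d6 = 29 → (4, -38)
  seg 7: up by d4 = 4 → (4, -34)
  seg 8: up by d3 = 11/5 → (4, -159/5)
  seg 9: right by d5 = 36/5 → (56/5, -159/5)
  seg 10: up by d4 = 4 → (56/5, -139/5)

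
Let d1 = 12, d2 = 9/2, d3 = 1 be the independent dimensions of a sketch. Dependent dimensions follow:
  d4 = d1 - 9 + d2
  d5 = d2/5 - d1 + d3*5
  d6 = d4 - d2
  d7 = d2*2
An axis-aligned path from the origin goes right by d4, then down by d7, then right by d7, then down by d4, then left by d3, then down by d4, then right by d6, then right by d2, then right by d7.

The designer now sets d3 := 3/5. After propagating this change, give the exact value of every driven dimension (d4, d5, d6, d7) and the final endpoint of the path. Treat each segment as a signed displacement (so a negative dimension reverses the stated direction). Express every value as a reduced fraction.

Apply edit: d3 := 3/5
  d4 = d1 - 9 + d2 = 15/2
  d5 = d2/5 - d1 + d3*5 = -81/10
  d6 = d4 - d2 = 3
  d7 = d2*2 = 9
Walk from origin (0, 0):
  seg 1: right by d4 = 15/2 → (15/2, 0)
  seg 2: down by d7 = 9 → (15/2, -9)
  seg 3: right by d7 = 9 → (33/2, -9)
  seg 4: down by d4 = 15/2 → (33/2, -33/2)
  seg 5: left by d3 = 3/5 → (159/10, -33/2)
  seg 6: down by d4 = 15/2 → (159/10, -24)
  seg 7: right by d6 = 3 → (189/10, -24)
  seg 8: right by d2 = 9/2 → (117/5, -24)
  seg 9: right by d7 = 9 → (162/5, -24)

d4 = 15/2
d5 = -81/10
d6 = 3
d7 = 9
endpoint = (162/5, -24)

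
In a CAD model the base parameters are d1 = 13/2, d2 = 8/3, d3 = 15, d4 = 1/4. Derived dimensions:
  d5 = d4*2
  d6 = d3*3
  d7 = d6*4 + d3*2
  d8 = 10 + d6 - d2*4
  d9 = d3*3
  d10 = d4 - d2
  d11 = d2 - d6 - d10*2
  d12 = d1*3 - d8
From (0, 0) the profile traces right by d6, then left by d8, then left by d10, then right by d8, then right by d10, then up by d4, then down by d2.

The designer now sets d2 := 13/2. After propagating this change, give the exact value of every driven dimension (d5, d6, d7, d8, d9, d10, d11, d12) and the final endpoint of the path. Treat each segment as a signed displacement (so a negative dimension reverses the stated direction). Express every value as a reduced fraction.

d5 = 1/2
d6 = 45
d7 = 210
d8 = 29
d9 = 45
d10 = -25/4
d11 = -26
d12 = -19/2
endpoint = (45, -25/4)

Apply edit: d2 := 13/2
  d5 = d4*2 = 1/2
  d6 = d3*3 = 45
  d7 = d6*4 + d3*2 = 210
  d8 = 10 + d6 - d2*4 = 29
  d9 = d3*3 = 45
  d10 = d4 - d2 = -25/4
  d11 = d2 - d6 - d10*2 = -26
  d12 = d1*3 - d8 = -19/2
Walk from origin (0, 0):
  seg 1: right by d6 = 45 → (45, 0)
  seg 2: left by d8 = 29 → (16, 0)
  seg 3: left by d10 = -25/4 → (89/4, 0)
  seg 4: right by d8 = 29 → (205/4, 0)
  seg 5: right by d10 = -25/4 → (45, 0)
  seg 6: up by d4 = 1/4 → (45, 1/4)
  seg 7: down by d2 = 13/2 → (45, -25/4)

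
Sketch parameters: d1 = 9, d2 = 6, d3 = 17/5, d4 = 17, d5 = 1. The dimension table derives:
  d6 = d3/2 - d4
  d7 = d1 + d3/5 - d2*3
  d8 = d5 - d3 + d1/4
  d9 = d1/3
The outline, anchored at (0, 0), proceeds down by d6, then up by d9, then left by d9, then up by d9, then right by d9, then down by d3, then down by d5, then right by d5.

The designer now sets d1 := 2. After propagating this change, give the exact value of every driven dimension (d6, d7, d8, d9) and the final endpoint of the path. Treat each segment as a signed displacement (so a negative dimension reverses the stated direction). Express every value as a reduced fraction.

d6 = -153/10
d7 = -383/25
d8 = -19/10
d9 = 2/3
endpoint = (1, 367/30)

Apply edit: d1 := 2
  d6 = d3/2 - d4 = -153/10
  d7 = d1 + d3/5 - d2*3 = -383/25
  d8 = d5 - d3 + d1/4 = -19/10
  d9 = d1/3 = 2/3
Walk from origin (0, 0):
  seg 1: down by d6 = -153/10 → (0, 153/10)
  seg 2: up by d9 = 2/3 → (0, 479/30)
  seg 3: left by d9 = 2/3 → (-2/3, 479/30)
  seg 4: up by d9 = 2/3 → (-2/3, 499/30)
  seg 5: right by d9 = 2/3 → (0, 499/30)
  seg 6: down by d3 = 17/5 → (0, 397/30)
  seg 7: down by d5 = 1 → (0, 367/30)
  seg 8: right by d5 = 1 → (1, 367/30)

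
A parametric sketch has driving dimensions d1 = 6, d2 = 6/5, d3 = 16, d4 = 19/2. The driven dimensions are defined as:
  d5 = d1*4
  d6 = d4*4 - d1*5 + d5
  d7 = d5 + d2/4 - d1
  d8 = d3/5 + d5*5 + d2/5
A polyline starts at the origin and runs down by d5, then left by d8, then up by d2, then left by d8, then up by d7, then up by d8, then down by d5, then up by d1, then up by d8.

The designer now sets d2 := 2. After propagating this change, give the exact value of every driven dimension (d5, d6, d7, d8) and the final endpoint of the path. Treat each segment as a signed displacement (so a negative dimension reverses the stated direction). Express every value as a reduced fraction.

d5 = 24
d6 = 32
d7 = 37/2
d8 = 618/5
endpoint = (-1236/5, 2257/10)

Apply edit: d2 := 2
  d5 = d1*4 = 24
  d6 = d4*4 - d1*5 + d5 = 32
  d7 = d5 + d2/4 - d1 = 37/2
  d8 = d3/5 + d5*5 + d2/5 = 618/5
Walk from origin (0, 0):
  seg 1: down by d5 = 24 → (0, -24)
  seg 2: left by d8 = 618/5 → (-618/5, -24)
  seg 3: up by d2 = 2 → (-618/5, -22)
  seg 4: left by d8 = 618/5 → (-1236/5, -22)
  seg 5: up by d7 = 37/2 → (-1236/5, -7/2)
  seg 6: up by d8 = 618/5 → (-1236/5, 1201/10)
  seg 7: down by d5 = 24 → (-1236/5, 961/10)
  seg 8: up by d1 = 6 → (-1236/5, 1021/10)
  seg 9: up by d8 = 618/5 → (-1236/5, 2257/10)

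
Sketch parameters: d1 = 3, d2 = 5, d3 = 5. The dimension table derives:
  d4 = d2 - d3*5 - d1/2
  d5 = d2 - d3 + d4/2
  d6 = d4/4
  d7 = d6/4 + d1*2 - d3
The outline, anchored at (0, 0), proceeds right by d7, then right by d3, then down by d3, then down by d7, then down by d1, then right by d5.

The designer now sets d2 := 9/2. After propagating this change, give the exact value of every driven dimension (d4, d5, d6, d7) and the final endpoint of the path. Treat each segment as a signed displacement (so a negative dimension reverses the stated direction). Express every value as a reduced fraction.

d4 = -22
d5 = -23/2
d6 = -11/2
d7 = -3/8
endpoint = (-55/8, -61/8)

Apply edit: d2 := 9/2
  d4 = d2 - d3*5 - d1/2 = -22
  d5 = d2 - d3 + d4/2 = -23/2
  d6 = d4/4 = -11/2
  d7 = d6/4 + d1*2 - d3 = -3/8
Walk from origin (0, 0):
  seg 1: right by d7 = -3/8 → (-3/8, 0)
  seg 2: right by d3 = 5 → (37/8, 0)
  seg 3: down by d3 = 5 → (37/8, -5)
  seg 4: down by d7 = -3/8 → (37/8, -37/8)
  seg 5: down by d1 = 3 → (37/8, -61/8)
  seg 6: right by d5 = -23/2 → (-55/8, -61/8)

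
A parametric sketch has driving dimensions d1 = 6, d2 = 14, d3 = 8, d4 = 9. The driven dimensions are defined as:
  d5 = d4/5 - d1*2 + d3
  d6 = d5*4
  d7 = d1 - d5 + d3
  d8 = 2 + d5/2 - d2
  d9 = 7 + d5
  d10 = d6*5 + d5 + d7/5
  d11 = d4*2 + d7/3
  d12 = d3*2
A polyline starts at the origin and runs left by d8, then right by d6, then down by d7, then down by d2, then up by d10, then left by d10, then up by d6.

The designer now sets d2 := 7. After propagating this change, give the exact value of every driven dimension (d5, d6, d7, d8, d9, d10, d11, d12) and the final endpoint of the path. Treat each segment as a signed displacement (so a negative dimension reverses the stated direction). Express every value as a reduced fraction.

Apply edit: d2 := 7
  d5 = d4/5 - d1*2 + d3 = -11/5
  d6 = d5*4 = -44/5
  d7 = d1 - d5 + d3 = 81/5
  d8 = 2 + d5/2 - d2 = -61/10
  d9 = 7 + d5 = 24/5
  d10 = d6*5 + d5 + d7/5 = -1074/25
  d11 = d4*2 + d7/3 = 117/5
  d12 = d3*2 = 16
Walk from origin (0, 0):
  seg 1: left by d8 = -61/10 → (61/10, 0)
  seg 2: right by d6 = -44/5 → (-27/10, 0)
  seg 3: down by d7 = 81/5 → (-27/10, -81/5)
  seg 4: down by d2 = 7 → (-27/10, -116/5)
  seg 5: up by d10 = -1074/25 → (-27/10, -1654/25)
  seg 6: left by d10 = -1074/25 → (2013/50, -1654/25)
  seg 7: up by d6 = -44/5 → (2013/50, -1874/25)

d5 = -11/5
d6 = -44/5
d7 = 81/5
d8 = -61/10
d9 = 24/5
d10 = -1074/25
d11 = 117/5
d12 = 16
endpoint = (2013/50, -1874/25)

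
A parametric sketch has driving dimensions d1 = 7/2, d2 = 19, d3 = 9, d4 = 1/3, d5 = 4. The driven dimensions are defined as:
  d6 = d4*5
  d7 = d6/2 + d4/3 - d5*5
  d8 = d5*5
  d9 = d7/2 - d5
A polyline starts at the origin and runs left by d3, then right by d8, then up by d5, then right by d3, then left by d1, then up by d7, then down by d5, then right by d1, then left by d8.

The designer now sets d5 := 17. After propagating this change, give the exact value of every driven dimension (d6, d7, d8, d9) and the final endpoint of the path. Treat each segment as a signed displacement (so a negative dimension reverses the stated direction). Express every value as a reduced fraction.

d6 = 5/3
d7 = -1513/18
d8 = 85
d9 = -2125/36
endpoint = (0, -1513/18)

Apply edit: d5 := 17
  d6 = d4*5 = 5/3
  d7 = d6/2 + d4/3 - d5*5 = -1513/18
  d8 = d5*5 = 85
  d9 = d7/2 - d5 = -2125/36
Walk from origin (0, 0):
  seg 1: left by d3 = 9 → (-9, 0)
  seg 2: right by d8 = 85 → (76, 0)
  seg 3: up by d5 = 17 → (76, 17)
  seg 4: right by d3 = 9 → (85, 17)
  seg 5: left by d1 = 7/2 → (163/2, 17)
  seg 6: up by d7 = -1513/18 → (163/2, -1207/18)
  seg 7: down by d5 = 17 → (163/2, -1513/18)
  seg 8: right by d1 = 7/2 → (85, -1513/18)
  seg 9: left by d8 = 85 → (0, -1513/18)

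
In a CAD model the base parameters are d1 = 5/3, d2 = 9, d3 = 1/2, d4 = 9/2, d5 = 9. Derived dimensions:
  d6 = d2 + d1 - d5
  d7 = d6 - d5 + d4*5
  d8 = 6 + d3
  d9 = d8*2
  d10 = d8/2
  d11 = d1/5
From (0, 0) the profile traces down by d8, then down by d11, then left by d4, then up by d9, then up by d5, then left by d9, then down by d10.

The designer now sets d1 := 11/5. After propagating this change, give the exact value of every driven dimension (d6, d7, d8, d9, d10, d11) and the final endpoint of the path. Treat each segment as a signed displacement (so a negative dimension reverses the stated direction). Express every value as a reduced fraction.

d6 = 11/5
d7 = 157/10
d8 = 13/2
d9 = 13
d10 = 13/4
d11 = 11/25
endpoint = (-35/2, 1181/100)

Apply edit: d1 := 11/5
  d6 = d2 + d1 - d5 = 11/5
  d7 = d6 - d5 + d4*5 = 157/10
  d8 = 6 + d3 = 13/2
  d9 = d8*2 = 13
  d10 = d8/2 = 13/4
  d11 = d1/5 = 11/25
Walk from origin (0, 0):
  seg 1: down by d8 = 13/2 → (0, -13/2)
  seg 2: down by d11 = 11/25 → (0, -347/50)
  seg 3: left by d4 = 9/2 → (-9/2, -347/50)
  seg 4: up by d9 = 13 → (-9/2, 303/50)
  seg 5: up by d5 = 9 → (-9/2, 753/50)
  seg 6: left by d9 = 13 → (-35/2, 753/50)
  seg 7: down by d10 = 13/4 → (-35/2, 1181/100)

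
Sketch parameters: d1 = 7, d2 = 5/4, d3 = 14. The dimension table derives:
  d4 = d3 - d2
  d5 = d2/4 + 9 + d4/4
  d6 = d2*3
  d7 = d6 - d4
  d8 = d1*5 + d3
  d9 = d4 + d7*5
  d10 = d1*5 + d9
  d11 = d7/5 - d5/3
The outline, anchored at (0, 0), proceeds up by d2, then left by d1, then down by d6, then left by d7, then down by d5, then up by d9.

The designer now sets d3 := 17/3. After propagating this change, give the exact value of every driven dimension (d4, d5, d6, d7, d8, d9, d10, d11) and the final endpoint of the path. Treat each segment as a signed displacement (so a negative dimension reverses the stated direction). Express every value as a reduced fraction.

d4 = 53/12
d5 = 125/12
d6 = 15/4
d7 = -2/3
d8 = 122/3
d9 = 13/12
d10 = 433/12
d11 = -649/180
endpoint = (-19/3, -71/6)

Apply edit: d3 := 17/3
  d4 = d3 - d2 = 53/12
  d5 = d2/4 + 9 + d4/4 = 125/12
  d6 = d2*3 = 15/4
  d7 = d6 - d4 = -2/3
  d8 = d1*5 + d3 = 122/3
  d9 = d4 + d7*5 = 13/12
  d10 = d1*5 + d9 = 433/12
  d11 = d7/5 - d5/3 = -649/180
Walk from origin (0, 0):
  seg 1: up by d2 = 5/4 → (0, 5/4)
  seg 2: left by d1 = 7 → (-7, 5/4)
  seg 3: down by d6 = 15/4 → (-7, -5/2)
  seg 4: left by d7 = -2/3 → (-19/3, -5/2)
  seg 5: down by d5 = 125/12 → (-19/3, -155/12)
  seg 6: up by d9 = 13/12 → (-19/3, -71/6)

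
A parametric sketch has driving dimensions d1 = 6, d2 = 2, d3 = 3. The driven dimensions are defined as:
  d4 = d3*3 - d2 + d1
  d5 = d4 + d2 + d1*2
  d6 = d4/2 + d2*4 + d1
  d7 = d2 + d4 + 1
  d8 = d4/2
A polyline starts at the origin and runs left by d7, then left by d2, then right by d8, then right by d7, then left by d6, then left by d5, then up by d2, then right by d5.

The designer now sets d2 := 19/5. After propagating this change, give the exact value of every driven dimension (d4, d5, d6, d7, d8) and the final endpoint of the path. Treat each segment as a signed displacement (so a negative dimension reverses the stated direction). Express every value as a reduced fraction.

Apply edit: d2 := 19/5
  d4 = d3*3 - d2 + d1 = 56/5
  d5 = d4 + d2 + d1*2 = 27
  d6 = d4/2 + d2*4 + d1 = 134/5
  d7 = d2 + d4 + 1 = 16
  d8 = d4/2 = 28/5
Walk from origin (0, 0):
  seg 1: left by d7 = 16 → (-16, 0)
  seg 2: left by d2 = 19/5 → (-99/5, 0)
  seg 3: right by d8 = 28/5 → (-71/5, 0)
  seg 4: right by d7 = 16 → (9/5, 0)
  seg 5: left by d6 = 134/5 → (-25, 0)
  seg 6: left by d5 = 27 → (-52, 0)
  seg 7: up by d2 = 19/5 → (-52, 19/5)
  seg 8: right by d5 = 27 → (-25, 19/5)

d4 = 56/5
d5 = 27
d6 = 134/5
d7 = 16
d8 = 28/5
endpoint = (-25, 19/5)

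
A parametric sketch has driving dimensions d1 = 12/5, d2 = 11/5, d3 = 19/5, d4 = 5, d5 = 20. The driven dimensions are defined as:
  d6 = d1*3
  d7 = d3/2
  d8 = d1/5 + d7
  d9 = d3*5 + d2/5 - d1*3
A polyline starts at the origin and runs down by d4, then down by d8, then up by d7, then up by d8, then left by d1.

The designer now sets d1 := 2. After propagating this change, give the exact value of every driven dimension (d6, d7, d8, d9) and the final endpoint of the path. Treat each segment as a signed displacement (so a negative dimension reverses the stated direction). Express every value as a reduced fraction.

d6 = 6
d7 = 19/10
d8 = 23/10
d9 = 336/25
endpoint = (-2, -31/10)

Apply edit: d1 := 2
  d6 = d1*3 = 6
  d7 = d3/2 = 19/10
  d8 = d1/5 + d7 = 23/10
  d9 = d3*5 + d2/5 - d1*3 = 336/25
Walk from origin (0, 0):
  seg 1: down by d4 = 5 → (0, -5)
  seg 2: down by d8 = 23/10 → (0, -73/10)
  seg 3: up by d7 = 19/10 → (0, -27/5)
  seg 4: up by d8 = 23/10 → (0, -31/10)
  seg 5: left by d1 = 2 → (-2, -31/10)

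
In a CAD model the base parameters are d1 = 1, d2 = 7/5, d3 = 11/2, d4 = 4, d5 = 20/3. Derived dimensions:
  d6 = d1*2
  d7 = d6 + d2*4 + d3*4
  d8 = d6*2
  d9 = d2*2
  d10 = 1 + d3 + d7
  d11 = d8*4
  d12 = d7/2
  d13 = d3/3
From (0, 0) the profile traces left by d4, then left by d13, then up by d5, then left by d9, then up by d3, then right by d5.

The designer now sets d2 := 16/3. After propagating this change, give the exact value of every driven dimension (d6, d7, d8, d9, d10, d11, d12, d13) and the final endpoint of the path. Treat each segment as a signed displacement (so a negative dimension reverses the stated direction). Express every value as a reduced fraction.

d6 = 2
d7 = 136/3
d8 = 4
d9 = 32/3
d10 = 311/6
d11 = 16
d12 = 68/3
d13 = 11/6
endpoint = (-59/6, 73/6)

Apply edit: d2 := 16/3
  d6 = d1*2 = 2
  d7 = d6 + d2*4 + d3*4 = 136/3
  d8 = d6*2 = 4
  d9 = d2*2 = 32/3
  d10 = 1 + d3 + d7 = 311/6
  d11 = d8*4 = 16
  d12 = d7/2 = 68/3
  d13 = d3/3 = 11/6
Walk from origin (0, 0):
  seg 1: left by d4 = 4 → (-4, 0)
  seg 2: left by d13 = 11/6 → (-35/6, 0)
  seg 3: up by d5 = 20/3 → (-35/6, 20/3)
  seg 4: left by d9 = 32/3 → (-33/2, 20/3)
  seg 5: up by d3 = 11/2 → (-33/2, 73/6)
  seg 6: right by d5 = 20/3 → (-59/6, 73/6)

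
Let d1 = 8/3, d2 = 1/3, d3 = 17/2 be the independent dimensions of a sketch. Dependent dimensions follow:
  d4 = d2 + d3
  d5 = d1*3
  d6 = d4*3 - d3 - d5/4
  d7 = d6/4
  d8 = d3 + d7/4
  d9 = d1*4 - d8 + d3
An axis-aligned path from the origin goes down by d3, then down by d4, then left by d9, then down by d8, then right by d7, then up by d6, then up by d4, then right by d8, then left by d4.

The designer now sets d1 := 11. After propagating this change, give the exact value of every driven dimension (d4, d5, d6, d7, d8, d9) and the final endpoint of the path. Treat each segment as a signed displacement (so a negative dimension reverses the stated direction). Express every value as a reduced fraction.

d4 = 53/6
d5 = 33
d6 = 39/4
d7 = 39/16
d8 = 583/64
d9 = 2777/64
endpoint = (-3905/96, -503/64)

Apply edit: d1 := 11
  d4 = d2 + d3 = 53/6
  d5 = d1*3 = 33
  d6 = d4*3 - d3 - d5/4 = 39/4
  d7 = d6/4 = 39/16
  d8 = d3 + d7/4 = 583/64
  d9 = d1*4 - d8 + d3 = 2777/64
Walk from origin (0, 0):
  seg 1: down by d3 = 17/2 → (0, -17/2)
  seg 2: down by d4 = 53/6 → (0, -52/3)
  seg 3: left by d9 = 2777/64 → (-2777/64, -52/3)
  seg 4: down by d8 = 583/64 → (-2777/64, -5077/192)
  seg 5: right by d7 = 39/16 → (-2621/64, -5077/192)
  seg 6: up by d6 = 39/4 → (-2621/64, -3205/192)
  seg 7: up by d4 = 53/6 → (-2621/64, -503/64)
  seg 8: right by d8 = 583/64 → (-1019/32, -503/64)
  seg 9: left by d4 = 53/6 → (-3905/96, -503/64)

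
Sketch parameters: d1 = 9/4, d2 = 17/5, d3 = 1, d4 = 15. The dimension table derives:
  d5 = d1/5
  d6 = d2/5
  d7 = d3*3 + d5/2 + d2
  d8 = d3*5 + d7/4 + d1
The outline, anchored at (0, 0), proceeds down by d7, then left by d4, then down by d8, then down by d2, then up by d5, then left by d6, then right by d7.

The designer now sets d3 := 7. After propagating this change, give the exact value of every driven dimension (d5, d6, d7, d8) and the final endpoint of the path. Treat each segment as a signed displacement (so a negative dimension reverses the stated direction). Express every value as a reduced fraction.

d5 = 9/20
d6 = 17/25
d7 = 197/8
d8 = 1389/32
endpoint = (1789/200, -11357/160)

Apply edit: d3 := 7
  d5 = d1/5 = 9/20
  d6 = d2/5 = 17/25
  d7 = d3*3 + d5/2 + d2 = 197/8
  d8 = d3*5 + d7/4 + d1 = 1389/32
Walk from origin (0, 0):
  seg 1: down by d7 = 197/8 → (0, -197/8)
  seg 2: left by d4 = 15 → (-15, -197/8)
  seg 3: down by d8 = 1389/32 → (-15, -2177/32)
  seg 4: down by d2 = 17/5 → (-15, -11429/160)
  seg 5: up by d5 = 9/20 → (-15, -11357/160)
  seg 6: left by d6 = 17/25 → (-392/25, -11357/160)
  seg 7: right by d7 = 197/8 → (1789/200, -11357/160)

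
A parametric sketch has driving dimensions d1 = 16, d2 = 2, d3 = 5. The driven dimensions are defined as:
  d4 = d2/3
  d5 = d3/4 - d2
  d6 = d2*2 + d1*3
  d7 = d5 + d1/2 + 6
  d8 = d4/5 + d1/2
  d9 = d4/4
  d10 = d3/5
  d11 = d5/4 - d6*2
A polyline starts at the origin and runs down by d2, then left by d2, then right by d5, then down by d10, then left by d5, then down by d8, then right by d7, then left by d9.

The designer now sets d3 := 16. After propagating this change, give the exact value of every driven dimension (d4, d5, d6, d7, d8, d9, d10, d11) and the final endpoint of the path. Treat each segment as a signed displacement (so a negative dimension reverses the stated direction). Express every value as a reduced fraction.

Apply edit: d3 := 16
  d4 = d2/3 = 2/3
  d5 = d3/4 - d2 = 2
  d6 = d2*2 + d1*3 = 52
  d7 = d5 + d1/2 + 6 = 16
  d8 = d4/5 + d1/2 = 122/15
  d9 = d4/4 = 1/6
  d10 = d3/5 = 16/5
  d11 = d5/4 - d6*2 = -207/2
Walk from origin (0, 0):
  seg 1: down by d2 = 2 → (0, -2)
  seg 2: left by d2 = 2 → (-2, -2)
  seg 3: right by d5 = 2 → (0, -2)
  seg 4: down by d10 = 16/5 → (0, -26/5)
  seg 5: left by d5 = 2 → (-2, -26/5)
  seg 6: down by d8 = 122/15 → (-2, -40/3)
  seg 7: right by d7 = 16 → (14, -40/3)
  seg 8: left by d9 = 1/6 → (83/6, -40/3)

d4 = 2/3
d5 = 2
d6 = 52
d7 = 16
d8 = 122/15
d9 = 1/6
d10 = 16/5
d11 = -207/2
endpoint = (83/6, -40/3)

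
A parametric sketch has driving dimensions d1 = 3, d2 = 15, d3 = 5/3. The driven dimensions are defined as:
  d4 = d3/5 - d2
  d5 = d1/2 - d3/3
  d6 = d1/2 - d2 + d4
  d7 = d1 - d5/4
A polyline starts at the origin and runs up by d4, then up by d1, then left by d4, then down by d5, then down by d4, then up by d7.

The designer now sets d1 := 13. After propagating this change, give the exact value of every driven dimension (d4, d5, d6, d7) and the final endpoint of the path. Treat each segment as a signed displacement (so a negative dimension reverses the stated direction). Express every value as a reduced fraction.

Apply edit: d1 := 13
  d4 = d3/5 - d2 = -44/3
  d5 = d1/2 - d3/3 = 107/18
  d6 = d1/2 - d2 + d4 = -139/6
  d7 = d1 - d5/4 = 829/72
Walk from origin (0, 0):
  seg 1: up by d4 = -44/3 → (0, -44/3)
  seg 2: up by d1 = 13 → (0, -5/3)
  seg 3: left by d4 = -44/3 → (44/3, -5/3)
  seg 4: down by d5 = 107/18 → (44/3, -137/18)
  seg 5: down by d4 = -44/3 → (44/3, 127/18)
  seg 6: up by d7 = 829/72 → (44/3, 1337/72)

d4 = -44/3
d5 = 107/18
d6 = -139/6
d7 = 829/72
endpoint = (44/3, 1337/72)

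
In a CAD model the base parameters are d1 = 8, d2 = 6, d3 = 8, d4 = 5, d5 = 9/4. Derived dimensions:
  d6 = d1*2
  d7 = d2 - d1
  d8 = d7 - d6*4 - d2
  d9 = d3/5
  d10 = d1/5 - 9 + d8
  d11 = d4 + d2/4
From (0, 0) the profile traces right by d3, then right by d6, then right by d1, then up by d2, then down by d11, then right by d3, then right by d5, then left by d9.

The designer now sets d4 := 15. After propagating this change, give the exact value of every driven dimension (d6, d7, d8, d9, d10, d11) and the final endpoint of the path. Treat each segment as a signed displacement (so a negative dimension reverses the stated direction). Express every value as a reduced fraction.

d6 = 16
d7 = -2
d8 = -72
d9 = 8/5
d10 = -397/5
d11 = 33/2
endpoint = (813/20, -21/2)

Apply edit: d4 := 15
  d6 = d1*2 = 16
  d7 = d2 - d1 = -2
  d8 = d7 - d6*4 - d2 = -72
  d9 = d3/5 = 8/5
  d10 = d1/5 - 9 + d8 = -397/5
  d11 = d4 + d2/4 = 33/2
Walk from origin (0, 0):
  seg 1: right by d3 = 8 → (8, 0)
  seg 2: right by d6 = 16 → (24, 0)
  seg 3: right by d1 = 8 → (32, 0)
  seg 4: up by d2 = 6 → (32, 6)
  seg 5: down by d11 = 33/2 → (32, -21/2)
  seg 6: right by d3 = 8 → (40, -21/2)
  seg 7: right by d5 = 9/4 → (169/4, -21/2)
  seg 8: left by d9 = 8/5 → (813/20, -21/2)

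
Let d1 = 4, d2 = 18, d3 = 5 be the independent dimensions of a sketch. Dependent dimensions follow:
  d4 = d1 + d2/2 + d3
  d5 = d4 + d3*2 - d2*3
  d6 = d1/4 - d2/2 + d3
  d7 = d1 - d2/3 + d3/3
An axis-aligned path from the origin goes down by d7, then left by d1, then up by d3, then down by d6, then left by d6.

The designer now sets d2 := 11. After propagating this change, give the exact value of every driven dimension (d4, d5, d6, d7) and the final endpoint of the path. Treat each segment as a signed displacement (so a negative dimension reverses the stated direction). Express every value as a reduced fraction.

d4 = 29/2
d5 = -17/2
d6 = 1/2
d7 = 2
endpoint = (-9/2, 5/2)

Apply edit: d2 := 11
  d4 = d1 + d2/2 + d3 = 29/2
  d5 = d4 + d3*2 - d2*3 = -17/2
  d6 = d1/4 - d2/2 + d3 = 1/2
  d7 = d1 - d2/3 + d3/3 = 2
Walk from origin (0, 0):
  seg 1: down by d7 = 2 → (0, -2)
  seg 2: left by d1 = 4 → (-4, -2)
  seg 3: up by d3 = 5 → (-4, 3)
  seg 4: down by d6 = 1/2 → (-4, 5/2)
  seg 5: left by d6 = 1/2 → (-9/2, 5/2)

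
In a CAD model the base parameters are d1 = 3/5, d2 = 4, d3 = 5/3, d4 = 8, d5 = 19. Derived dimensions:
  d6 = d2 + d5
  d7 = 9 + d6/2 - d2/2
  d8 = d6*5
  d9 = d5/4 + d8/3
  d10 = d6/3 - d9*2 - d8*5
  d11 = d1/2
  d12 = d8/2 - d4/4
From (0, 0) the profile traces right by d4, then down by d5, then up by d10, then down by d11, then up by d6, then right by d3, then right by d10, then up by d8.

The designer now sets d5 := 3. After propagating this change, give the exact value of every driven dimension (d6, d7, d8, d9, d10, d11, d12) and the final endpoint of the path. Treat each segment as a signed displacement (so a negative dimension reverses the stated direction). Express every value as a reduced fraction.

d6 = 7
d7 = 21/2
d8 = 35
d9 = 149/12
d10 = -395/2
d11 = 3/10
d12 = 31/2
endpoint = (-1127/6, -794/5)

Apply edit: d5 := 3
  d6 = d2 + d5 = 7
  d7 = 9 + d6/2 - d2/2 = 21/2
  d8 = d6*5 = 35
  d9 = d5/4 + d8/3 = 149/12
  d10 = d6/3 - d9*2 - d8*5 = -395/2
  d11 = d1/2 = 3/10
  d12 = d8/2 - d4/4 = 31/2
Walk from origin (0, 0):
  seg 1: right by d4 = 8 → (8, 0)
  seg 2: down by d5 = 3 → (8, -3)
  seg 3: up by d10 = -395/2 → (8, -401/2)
  seg 4: down by d11 = 3/10 → (8, -1004/5)
  seg 5: up by d6 = 7 → (8, -969/5)
  seg 6: right by d3 = 5/3 → (29/3, -969/5)
  seg 7: right by d10 = -395/2 → (-1127/6, -969/5)
  seg 8: up by d8 = 35 → (-1127/6, -794/5)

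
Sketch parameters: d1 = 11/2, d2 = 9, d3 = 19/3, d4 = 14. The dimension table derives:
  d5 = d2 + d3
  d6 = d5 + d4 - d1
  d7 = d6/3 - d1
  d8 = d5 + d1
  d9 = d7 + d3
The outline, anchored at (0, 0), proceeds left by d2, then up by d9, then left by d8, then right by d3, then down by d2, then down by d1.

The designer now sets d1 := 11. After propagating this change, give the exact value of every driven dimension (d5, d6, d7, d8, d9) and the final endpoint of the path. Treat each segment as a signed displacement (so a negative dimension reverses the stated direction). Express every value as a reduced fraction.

Apply edit: d1 := 11
  d5 = d2 + d3 = 46/3
  d6 = d5 + d4 - d1 = 55/3
  d7 = d6/3 - d1 = -44/9
  d8 = d5 + d1 = 79/3
  d9 = d7 + d3 = 13/9
Walk from origin (0, 0):
  seg 1: left by d2 = 9 → (-9, 0)
  seg 2: up by d9 = 13/9 → (-9, 13/9)
  seg 3: left by d8 = 79/3 → (-106/3, 13/9)
  seg 4: right by d3 = 19/3 → (-29, 13/9)
  seg 5: down by d2 = 9 → (-29, -68/9)
  seg 6: down by d1 = 11 → (-29, -167/9)

d5 = 46/3
d6 = 55/3
d7 = -44/9
d8 = 79/3
d9 = 13/9
endpoint = (-29, -167/9)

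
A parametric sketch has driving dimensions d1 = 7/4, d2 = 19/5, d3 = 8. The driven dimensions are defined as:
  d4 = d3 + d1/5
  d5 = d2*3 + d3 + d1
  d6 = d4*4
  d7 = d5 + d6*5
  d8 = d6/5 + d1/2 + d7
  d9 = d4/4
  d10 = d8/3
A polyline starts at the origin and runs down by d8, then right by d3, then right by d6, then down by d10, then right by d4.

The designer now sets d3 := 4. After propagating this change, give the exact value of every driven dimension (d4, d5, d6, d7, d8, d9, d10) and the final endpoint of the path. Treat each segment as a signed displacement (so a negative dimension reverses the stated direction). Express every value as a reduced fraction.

Apply edit: d3 := 4
  d4 = d3 + d1/5 = 87/20
  d5 = d2*3 + d3 + d1 = 343/20
  d6 = d4*4 = 87/5
  d7 = d5 + d6*5 = 2083/20
  d8 = d6/5 + d1/2 + d7 = 21701/200
  d9 = d4/4 = 87/80
  d10 = d8/3 = 21701/600
Walk from origin (0, 0):
  seg 1: down by d8 = 21701/200 → (0, -21701/200)
  seg 2: right by d3 = 4 → (4, -21701/200)
  seg 3: right by d6 = 87/5 → (107/5, -21701/200)
  seg 4: down by d10 = 21701/600 → (107/5, -21701/150)
  seg 5: right by d4 = 87/20 → (103/4, -21701/150)

d4 = 87/20
d5 = 343/20
d6 = 87/5
d7 = 2083/20
d8 = 21701/200
d9 = 87/80
d10 = 21701/600
endpoint = (103/4, -21701/150)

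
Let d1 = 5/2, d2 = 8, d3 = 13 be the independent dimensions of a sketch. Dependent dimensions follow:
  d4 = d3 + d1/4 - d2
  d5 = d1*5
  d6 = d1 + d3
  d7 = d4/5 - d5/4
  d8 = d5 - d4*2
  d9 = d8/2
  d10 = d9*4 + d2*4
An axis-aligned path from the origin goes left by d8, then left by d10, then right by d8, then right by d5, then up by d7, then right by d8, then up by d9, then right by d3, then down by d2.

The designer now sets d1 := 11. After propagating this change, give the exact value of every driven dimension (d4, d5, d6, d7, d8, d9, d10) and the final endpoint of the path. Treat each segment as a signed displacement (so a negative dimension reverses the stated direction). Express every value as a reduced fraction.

d4 = 31/4
d5 = 55
d6 = 24
d7 = -61/5
d8 = 79/2
d9 = 79/4
d10 = 111
endpoint = (-7/2, -9/20)

Apply edit: d1 := 11
  d4 = d3 + d1/4 - d2 = 31/4
  d5 = d1*5 = 55
  d6 = d1 + d3 = 24
  d7 = d4/5 - d5/4 = -61/5
  d8 = d5 - d4*2 = 79/2
  d9 = d8/2 = 79/4
  d10 = d9*4 + d2*4 = 111
Walk from origin (0, 0):
  seg 1: left by d8 = 79/2 → (-79/2, 0)
  seg 2: left by d10 = 111 → (-301/2, 0)
  seg 3: right by d8 = 79/2 → (-111, 0)
  seg 4: right by d5 = 55 → (-56, 0)
  seg 5: up by d7 = -61/5 → (-56, -61/5)
  seg 6: right by d8 = 79/2 → (-33/2, -61/5)
  seg 7: up by d9 = 79/4 → (-33/2, 151/20)
  seg 8: right by d3 = 13 → (-7/2, 151/20)
  seg 9: down by d2 = 8 → (-7/2, -9/20)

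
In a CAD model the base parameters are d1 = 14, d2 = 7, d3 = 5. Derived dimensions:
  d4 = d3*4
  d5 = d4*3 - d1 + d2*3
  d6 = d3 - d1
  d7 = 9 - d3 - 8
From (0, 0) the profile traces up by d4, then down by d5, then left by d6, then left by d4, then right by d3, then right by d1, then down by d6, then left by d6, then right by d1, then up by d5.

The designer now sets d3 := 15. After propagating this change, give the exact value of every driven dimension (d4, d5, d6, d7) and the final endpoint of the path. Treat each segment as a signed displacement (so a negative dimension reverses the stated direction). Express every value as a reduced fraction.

Apply edit: d3 := 15
  d4 = d3*4 = 60
  d5 = d4*3 - d1 + d2*3 = 187
  d6 = d3 - d1 = 1
  d7 = 9 - d3 - 8 = -14
Walk from origin (0, 0):
  seg 1: up by d4 = 60 → (0, 60)
  seg 2: down by d5 = 187 → (0, -127)
  seg 3: left by d6 = 1 → (-1, -127)
  seg 4: left by d4 = 60 → (-61, -127)
  seg 5: right by d3 = 15 → (-46, -127)
  seg 6: right by d1 = 14 → (-32, -127)
  seg 7: down by d6 = 1 → (-32, -128)
  seg 8: left by d6 = 1 → (-33, -128)
  seg 9: right by d1 = 14 → (-19, -128)
  seg 10: up by d5 = 187 → (-19, 59)

d4 = 60
d5 = 187
d6 = 1
d7 = -14
endpoint = (-19, 59)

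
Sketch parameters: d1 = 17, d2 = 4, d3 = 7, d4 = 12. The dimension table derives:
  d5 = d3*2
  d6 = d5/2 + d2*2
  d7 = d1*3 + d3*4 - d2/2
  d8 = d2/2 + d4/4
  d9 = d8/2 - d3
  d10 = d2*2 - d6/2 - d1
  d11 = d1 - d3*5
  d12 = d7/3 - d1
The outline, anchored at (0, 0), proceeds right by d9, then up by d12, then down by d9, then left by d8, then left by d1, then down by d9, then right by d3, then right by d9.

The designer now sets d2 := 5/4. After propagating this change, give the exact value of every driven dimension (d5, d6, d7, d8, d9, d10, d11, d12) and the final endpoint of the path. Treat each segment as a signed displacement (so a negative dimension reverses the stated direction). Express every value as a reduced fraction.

d5 = 14
d6 = 19/2
d7 = 627/8
d8 = 29/8
d9 = -83/16
d10 = -77/4
d11 = -18
d12 = 73/8
endpoint = (-24, 39/2)

Apply edit: d2 := 5/4
  d5 = d3*2 = 14
  d6 = d5/2 + d2*2 = 19/2
  d7 = d1*3 + d3*4 - d2/2 = 627/8
  d8 = d2/2 + d4/4 = 29/8
  d9 = d8/2 - d3 = -83/16
  d10 = d2*2 - d6/2 - d1 = -77/4
  d11 = d1 - d3*5 = -18
  d12 = d7/3 - d1 = 73/8
Walk from origin (0, 0):
  seg 1: right by d9 = -83/16 → (-83/16, 0)
  seg 2: up by d12 = 73/8 → (-83/16, 73/8)
  seg 3: down by d9 = -83/16 → (-83/16, 229/16)
  seg 4: left by d8 = 29/8 → (-141/16, 229/16)
  seg 5: left by d1 = 17 → (-413/16, 229/16)
  seg 6: down by d9 = -83/16 → (-413/16, 39/2)
  seg 7: right by d3 = 7 → (-301/16, 39/2)
  seg 8: right by d9 = -83/16 → (-24, 39/2)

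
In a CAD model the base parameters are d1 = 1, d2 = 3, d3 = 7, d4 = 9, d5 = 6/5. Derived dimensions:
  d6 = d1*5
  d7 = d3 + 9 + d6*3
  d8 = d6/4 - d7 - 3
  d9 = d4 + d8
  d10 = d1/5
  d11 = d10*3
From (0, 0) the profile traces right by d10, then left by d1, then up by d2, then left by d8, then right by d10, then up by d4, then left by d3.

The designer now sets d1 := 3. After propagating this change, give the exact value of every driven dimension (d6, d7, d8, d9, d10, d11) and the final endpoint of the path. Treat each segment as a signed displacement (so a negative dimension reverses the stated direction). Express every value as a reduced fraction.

Apply edit: d1 := 3
  d6 = d1*5 = 15
  d7 = d3 + 9 + d6*3 = 61
  d8 = d6/4 - d7 - 3 = -241/4
  d9 = d4 + d8 = -205/4
  d10 = d1/5 = 3/5
  d11 = d10*3 = 9/5
Walk from origin (0, 0):
  seg 1: right by d10 = 3/5 → (3/5, 0)
  seg 2: left by d1 = 3 → (-12/5, 0)
  seg 3: up by d2 = 3 → (-12/5, 3)
  seg 4: left by d8 = -241/4 → (1157/20, 3)
  seg 5: right by d10 = 3/5 → (1169/20, 3)
  seg 6: up by d4 = 9 → (1169/20, 12)
  seg 7: left by d3 = 7 → (1029/20, 12)

d6 = 15
d7 = 61
d8 = -241/4
d9 = -205/4
d10 = 3/5
d11 = 9/5
endpoint = (1029/20, 12)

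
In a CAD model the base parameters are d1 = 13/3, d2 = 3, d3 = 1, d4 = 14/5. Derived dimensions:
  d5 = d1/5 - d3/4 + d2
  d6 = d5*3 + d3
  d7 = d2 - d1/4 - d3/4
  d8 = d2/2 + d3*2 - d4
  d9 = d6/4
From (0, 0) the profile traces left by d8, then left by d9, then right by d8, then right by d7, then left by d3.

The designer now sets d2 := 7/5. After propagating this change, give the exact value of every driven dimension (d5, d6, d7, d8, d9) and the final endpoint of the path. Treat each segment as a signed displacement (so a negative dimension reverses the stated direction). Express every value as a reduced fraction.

d5 = 121/60
d6 = 141/20
d7 = 1/15
d8 = -1/10
d9 = 141/80
endpoint = (-647/240, 0)

Apply edit: d2 := 7/5
  d5 = d1/5 - d3/4 + d2 = 121/60
  d6 = d5*3 + d3 = 141/20
  d7 = d2 - d1/4 - d3/4 = 1/15
  d8 = d2/2 + d3*2 - d4 = -1/10
  d9 = d6/4 = 141/80
Walk from origin (0, 0):
  seg 1: left by d8 = -1/10 → (1/10, 0)
  seg 2: left by d9 = 141/80 → (-133/80, 0)
  seg 3: right by d8 = -1/10 → (-141/80, 0)
  seg 4: right by d7 = 1/15 → (-407/240, 0)
  seg 5: left by d3 = 1 → (-647/240, 0)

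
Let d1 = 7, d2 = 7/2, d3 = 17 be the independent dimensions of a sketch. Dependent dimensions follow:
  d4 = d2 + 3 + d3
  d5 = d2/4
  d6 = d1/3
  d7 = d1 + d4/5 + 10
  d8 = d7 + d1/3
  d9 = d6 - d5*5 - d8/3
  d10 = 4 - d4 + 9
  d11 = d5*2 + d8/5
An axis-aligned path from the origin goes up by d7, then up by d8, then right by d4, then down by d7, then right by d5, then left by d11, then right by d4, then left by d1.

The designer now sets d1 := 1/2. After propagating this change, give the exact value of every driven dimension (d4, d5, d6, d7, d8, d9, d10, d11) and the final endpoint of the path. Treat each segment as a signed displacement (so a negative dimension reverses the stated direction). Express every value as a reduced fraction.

d4 = 47/2
d5 = 7/8
d6 = 1/6
d7 = 76/5
d8 = 461/30
d9 = -3359/360
d10 = -21/2
d11 = 1447/300
endpoint = (25531/600, 461/30)

Apply edit: d1 := 1/2
  d4 = d2 + 3 + d3 = 47/2
  d5 = d2/4 = 7/8
  d6 = d1/3 = 1/6
  d7 = d1 + d4/5 + 10 = 76/5
  d8 = d7 + d1/3 = 461/30
  d9 = d6 - d5*5 - d8/3 = -3359/360
  d10 = 4 - d4 + 9 = -21/2
  d11 = d5*2 + d8/5 = 1447/300
Walk from origin (0, 0):
  seg 1: up by d7 = 76/5 → (0, 76/5)
  seg 2: up by d8 = 461/30 → (0, 917/30)
  seg 3: right by d4 = 47/2 → (47/2, 917/30)
  seg 4: down by d7 = 76/5 → (47/2, 461/30)
  seg 5: right by d5 = 7/8 → (195/8, 461/30)
  seg 6: left by d11 = 1447/300 → (11731/600, 461/30)
  seg 7: right by d4 = 47/2 → (25831/600, 461/30)
  seg 8: left by d1 = 1/2 → (25531/600, 461/30)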